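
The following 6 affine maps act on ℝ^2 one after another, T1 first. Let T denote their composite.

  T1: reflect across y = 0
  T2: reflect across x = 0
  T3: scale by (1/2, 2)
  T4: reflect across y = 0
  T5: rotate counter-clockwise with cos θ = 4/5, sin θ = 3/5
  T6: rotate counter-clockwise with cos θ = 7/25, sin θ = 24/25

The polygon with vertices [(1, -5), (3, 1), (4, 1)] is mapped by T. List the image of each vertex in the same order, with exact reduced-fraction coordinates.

image vertices: (1192/125, 763/250), (-168/125, -527/250), (-146/125, -322/125)

T1 reflect across y = 0: (1, -5) → (1, 5); (3, 1) → (3, -1); (4, 1) → (4, -1)
T2 reflect across x = 0: (1, 5) → (-1, 5); (3, -1) → (-3, -1); (4, -1) → (-4, -1)
T3 scale by (1/2, 2): (-1, 5) → (-1/2, 10); (-3, -1) → (-3/2, -2); (-4, -1) → (-2, -2)
T4 reflect across y = 0: (-1/2, 10) → (-1/2, -10); (-3/2, -2) → (-3/2, 2); (-2, -2) → (-2, 2)
T5 rotate counter-clockwise with cos θ = 4/5, sin θ = 3/5: (-1/2, -10) → (28/5, -83/10); (-3/2, 2) → (-12/5, 7/10); (-2, 2) → (-14/5, 2/5)
T6 rotate counter-clockwise with cos θ = 7/25, sin θ = 24/25: (28/5, -83/10) → (1192/125, 763/250); (-12/5, 7/10) → (-168/125, -527/250); (-14/5, 2/5) → (-146/125, -322/125)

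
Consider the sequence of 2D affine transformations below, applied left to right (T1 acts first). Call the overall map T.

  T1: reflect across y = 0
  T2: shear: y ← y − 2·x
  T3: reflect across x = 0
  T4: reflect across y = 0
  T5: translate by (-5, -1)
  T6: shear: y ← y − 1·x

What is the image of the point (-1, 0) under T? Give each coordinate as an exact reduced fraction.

T(p) = (-4, 1)

T1 reflect across y = 0: (-1, 0) → (-1, 0)
T2 shear: y ← y − 2·x: (-1, 0) → (-1, 2)
T3 reflect across x = 0: (-1, 2) → (1, 2)
T4 reflect across y = 0: (1, 2) → (1, -2)
T5 translate by (-5, -1): (1, -2) → (-4, -3)
T6 shear: y ← y − 1·x: (-4, -3) → (-4, 1)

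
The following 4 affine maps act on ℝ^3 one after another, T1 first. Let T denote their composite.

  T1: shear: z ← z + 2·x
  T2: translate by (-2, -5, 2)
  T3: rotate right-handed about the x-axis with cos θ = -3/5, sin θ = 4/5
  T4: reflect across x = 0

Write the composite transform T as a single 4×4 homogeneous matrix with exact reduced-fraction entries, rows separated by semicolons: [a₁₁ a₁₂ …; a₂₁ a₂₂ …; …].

T = [-1 0 0 2; -8/5 -3/5 -4/5 7/5; -6/5 4/5 -3/5 -26/5; 0 0 0 1]

T1 = [1 0 0 0; 0 1 0 0; 2 0 1 0; 0 0 0 1]
T2·T1 = [1 0 0 -2; 0 1 0 -5; 2 0 1 2; 0 0 0 1]
T3·…·T1 = [1 0 0 -2; -8/5 -3/5 -4/5 7/5; -6/5 4/5 -3/5 -26/5; 0 0 0 1]
T4·…·T1 = [-1 0 0 2; -8/5 -3/5 -4/5 7/5; -6/5 4/5 -3/5 -26/5; 0 0 0 1]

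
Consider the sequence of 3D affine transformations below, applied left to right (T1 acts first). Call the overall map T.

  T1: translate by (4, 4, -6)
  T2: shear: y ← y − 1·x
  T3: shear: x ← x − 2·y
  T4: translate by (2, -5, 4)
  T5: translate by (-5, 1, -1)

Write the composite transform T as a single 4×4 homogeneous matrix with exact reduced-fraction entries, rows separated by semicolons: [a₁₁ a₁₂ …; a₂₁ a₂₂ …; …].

T = [3 -2 0 1; -1 1 0 -4; 0 0 1 -3; 0 0 0 1]

T1 = [1 0 0 4; 0 1 0 4; 0 0 1 -6; 0 0 0 1]
T2·T1 = [1 0 0 4; -1 1 0 0; 0 0 1 -6; 0 0 0 1]
T3·…·T1 = [3 -2 0 4; -1 1 0 0; 0 0 1 -6; 0 0 0 1]
T4·…·T1 = [3 -2 0 6; -1 1 0 -5; 0 0 1 -2; 0 0 0 1]
T5·…·T1 = [3 -2 0 1; -1 1 0 -4; 0 0 1 -3; 0 0 0 1]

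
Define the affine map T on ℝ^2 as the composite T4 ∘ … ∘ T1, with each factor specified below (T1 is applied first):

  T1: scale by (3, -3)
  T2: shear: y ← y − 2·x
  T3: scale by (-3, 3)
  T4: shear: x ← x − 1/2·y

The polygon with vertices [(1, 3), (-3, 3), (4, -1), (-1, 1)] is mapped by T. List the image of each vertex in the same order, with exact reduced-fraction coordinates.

T1 scale by (3, -3): (1, 3) → (3, -9); (-3, 3) → (-9, -9); (4, -1) → (12, 3); (-1, 1) → (-3, -3)
T2 shear: y ← y − 2·x: (3, -9) → (3, -15); (-9, -9) → (-9, 9); (12, 3) → (12, -21); (-3, -3) → (-3, 3)
T3 scale by (-3, 3): (3, -15) → (-9, -45); (-9, 9) → (27, 27); (12, -21) → (-36, -63); (-3, 3) → (9, 9)
T4 shear: x ← x − 1/2·y: (-9, -45) → (27/2, -45); (27, 27) → (27/2, 27); (-36, -63) → (-9/2, -63); (9, 9) → (9/2, 9)

image vertices: (27/2, -45), (27/2, 27), (-9/2, -63), (9/2, 9)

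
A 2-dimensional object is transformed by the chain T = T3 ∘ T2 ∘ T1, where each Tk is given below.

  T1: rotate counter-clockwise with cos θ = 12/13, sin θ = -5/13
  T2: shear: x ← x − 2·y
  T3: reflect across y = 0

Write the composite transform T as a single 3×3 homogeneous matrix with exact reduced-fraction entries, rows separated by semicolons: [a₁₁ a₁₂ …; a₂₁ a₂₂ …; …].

T = [22/13 -19/13 0; 5/13 -12/13 0; 0 0 1]

T1 = [12/13 5/13 0; -5/13 12/13 0; 0 0 1]
T2·T1 = [22/13 -19/13 0; -5/13 12/13 0; 0 0 1]
T3·…·T1 = [22/13 -19/13 0; 5/13 -12/13 0; 0 0 1]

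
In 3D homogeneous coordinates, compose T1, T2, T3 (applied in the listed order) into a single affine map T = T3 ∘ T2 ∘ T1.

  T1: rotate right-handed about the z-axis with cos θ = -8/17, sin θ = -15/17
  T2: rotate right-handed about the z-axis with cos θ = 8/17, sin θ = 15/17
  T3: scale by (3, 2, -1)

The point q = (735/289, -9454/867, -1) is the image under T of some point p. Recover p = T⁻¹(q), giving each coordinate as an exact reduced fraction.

p = (5, -7/3, 1)

T1 = [-8/17 15/17 0 0; -15/17 -8/17 0 0; 0 0 1 0; 0 0 0 1]
T2·T1 = [161/289 240/289 0 0; -240/289 161/289 0 0; 0 0 1 0; 0 0 0 1]
T3·…·T1 = [483/289 720/289 0 0; -480/289 322/289 0 0; 0 0 -1 0; 0 0 0 1]
det M = -6; M⁻¹ = [161/867 -120/289 0 0; 80/289 161/578 0 0; 0 0 -1 0; 0 0 0 1]
M⁻¹ · (735/289, -9454/867, -1)ᵀ = (5, -7/3, 1)ᵀ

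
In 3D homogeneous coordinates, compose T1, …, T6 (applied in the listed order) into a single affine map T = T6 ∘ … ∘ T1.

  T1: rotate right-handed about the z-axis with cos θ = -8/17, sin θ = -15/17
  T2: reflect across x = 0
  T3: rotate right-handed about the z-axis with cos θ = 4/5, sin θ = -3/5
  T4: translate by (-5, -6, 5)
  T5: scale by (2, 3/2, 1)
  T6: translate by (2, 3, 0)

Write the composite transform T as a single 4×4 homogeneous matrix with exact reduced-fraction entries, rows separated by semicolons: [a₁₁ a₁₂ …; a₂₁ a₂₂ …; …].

T1 = [-8/17 15/17 0 0; -15/17 -8/17 0 0; 0 0 1 0; 0 0 0 1]
T2·T1 = [8/17 -15/17 0 0; -15/17 -8/17 0 0; 0 0 1 0; 0 0 0 1]
T3·…·T1 = [-13/85 -84/85 0 0; -84/85 13/85 0 0; 0 0 1 0; 0 0 0 1]
T4·…·T1 = [-13/85 -84/85 0 -5; -84/85 13/85 0 -6; 0 0 1 5; 0 0 0 1]
T5·…·T1 = [-26/85 -168/85 0 -10; -126/85 39/170 0 -9; 0 0 1 5; 0 0 0 1]
T6·…·T1 = [-26/85 -168/85 0 -8; -126/85 39/170 0 -6; 0 0 1 5; 0 0 0 1]

T = [-26/85 -168/85 0 -8; -126/85 39/170 0 -6; 0 0 1 5; 0 0 0 1]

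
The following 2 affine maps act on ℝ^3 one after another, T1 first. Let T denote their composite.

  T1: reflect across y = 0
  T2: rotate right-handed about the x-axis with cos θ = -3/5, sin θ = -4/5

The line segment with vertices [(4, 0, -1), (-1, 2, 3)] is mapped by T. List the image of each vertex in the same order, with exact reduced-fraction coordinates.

T1 reflect across y = 0: (4, 0, -1) → (4, 0, -1); (-1, 2, 3) → (-1, -2, 3)
T2 rotate right-handed about the x-axis with cos θ = -3/5, sin θ = -4/5: (4, 0, -1) → (4, -4/5, 3/5); (-1, -2, 3) → (-1, 18/5, -1/5)

image vertices: (4, -4/5, 3/5), (-1, 18/5, -1/5)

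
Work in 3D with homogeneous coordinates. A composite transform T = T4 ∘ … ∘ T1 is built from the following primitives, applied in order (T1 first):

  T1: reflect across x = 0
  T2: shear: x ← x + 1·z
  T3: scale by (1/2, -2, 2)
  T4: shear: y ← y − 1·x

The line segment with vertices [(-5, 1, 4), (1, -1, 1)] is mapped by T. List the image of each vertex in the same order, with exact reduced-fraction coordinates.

T1 reflect across x = 0: (-5, 1, 4) → (5, 1, 4); (1, -1, 1) → (-1, -1, 1)
T2 shear: x ← x + 1·z: (5, 1, 4) → (9, 1, 4); (-1, -1, 1) → (0, -1, 1)
T3 scale by (1/2, -2, 2): (9, 1, 4) → (9/2, -2, 8); (0, -1, 1) → (0, 2, 2)
T4 shear: y ← y − 1·x: (9/2, -2, 8) → (9/2, -13/2, 8); (0, 2, 2) → (0, 2, 2)

image vertices: (9/2, -13/2, 8), (0, 2, 2)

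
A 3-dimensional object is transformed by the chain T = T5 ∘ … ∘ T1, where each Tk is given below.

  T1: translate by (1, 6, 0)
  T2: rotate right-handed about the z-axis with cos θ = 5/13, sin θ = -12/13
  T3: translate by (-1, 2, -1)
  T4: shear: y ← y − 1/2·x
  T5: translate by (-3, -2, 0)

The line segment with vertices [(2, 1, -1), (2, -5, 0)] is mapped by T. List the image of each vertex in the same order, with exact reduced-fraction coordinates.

image vertices: (47/13, -44/13, -2), (-25/13, -38/13, -1)

T1 translate by (1, 6, 0): (2, 1, -1) → (3, 7, -1); (2, -5, 0) → (3, 1, 0)
T2 rotate right-handed about the z-axis with cos θ = 5/13, sin θ = -12/13: (3, 7, -1) → (99/13, -1/13, -1); (3, 1, 0) → (27/13, -31/13, 0)
T3 translate by (-1, 2, -1): (99/13, -1/13, -1) → (86/13, 25/13, -2); (27/13, -31/13, 0) → (14/13, -5/13, -1)
T4 shear: y ← y − 1/2·x: (86/13, 25/13, -2) → (86/13, -18/13, -2); (14/13, -5/13, -1) → (14/13, -12/13, -1)
T5 translate by (-3, -2, 0): (86/13, -18/13, -2) → (47/13, -44/13, -2); (14/13, -12/13, -1) → (-25/13, -38/13, -1)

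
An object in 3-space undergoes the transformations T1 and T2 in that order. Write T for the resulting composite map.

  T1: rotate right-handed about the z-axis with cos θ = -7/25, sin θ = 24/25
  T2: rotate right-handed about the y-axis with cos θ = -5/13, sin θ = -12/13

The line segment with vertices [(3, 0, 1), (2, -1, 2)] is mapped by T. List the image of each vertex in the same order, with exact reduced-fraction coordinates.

image vertices: (-3/5, 72/25, -29/25), (-2, 11/5, -2/5)

T1 rotate right-handed about the z-axis with cos θ = -7/25, sin θ = 24/25: (3, 0, 1) → (-21/25, 72/25, 1); (2, -1, 2) → (2/5, 11/5, 2)
T2 rotate right-handed about the y-axis with cos θ = -5/13, sin θ = -12/13: (-21/25, 72/25, 1) → (-3/5, 72/25, -29/25); (2/5, 11/5, 2) → (-2, 11/5, -2/5)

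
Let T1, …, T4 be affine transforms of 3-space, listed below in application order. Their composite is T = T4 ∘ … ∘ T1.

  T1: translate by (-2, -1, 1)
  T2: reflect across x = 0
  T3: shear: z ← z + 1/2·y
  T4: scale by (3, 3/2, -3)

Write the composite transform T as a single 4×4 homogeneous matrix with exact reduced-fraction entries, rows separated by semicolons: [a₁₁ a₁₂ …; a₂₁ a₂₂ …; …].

T = [-3 0 0 6; 0 3/2 0 -3/2; 0 -3/2 -3 -3/2; 0 0 0 1]

T1 = [1 0 0 -2; 0 1 0 -1; 0 0 1 1; 0 0 0 1]
T2·T1 = [-1 0 0 2; 0 1 0 -1; 0 0 1 1; 0 0 0 1]
T3·…·T1 = [-1 0 0 2; 0 1 0 -1; 0 1/2 1 1/2; 0 0 0 1]
T4·…·T1 = [-3 0 0 6; 0 3/2 0 -3/2; 0 -3/2 -3 -3/2; 0 0 0 1]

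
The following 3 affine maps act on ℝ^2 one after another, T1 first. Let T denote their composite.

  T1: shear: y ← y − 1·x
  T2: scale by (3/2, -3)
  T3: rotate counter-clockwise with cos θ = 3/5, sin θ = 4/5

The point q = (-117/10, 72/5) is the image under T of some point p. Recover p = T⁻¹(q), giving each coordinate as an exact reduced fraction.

p = (3, -3)

T1 = [1 0 0; -1 1 0; 0 0 1]
T2·T1 = [3/2 0 0; 3 -3 0; 0 0 1]
T3·…·T1 = [-3/2 12/5 0; 3 -9/5 0; 0 0 1]
det M = -9/2; M⁻¹ = [2/5 8/15 0; 2/3 1/3 0; 0 0 1]
M⁻¹ · (-117/10, 72/5)ᵀ = (3, -3)ᵀ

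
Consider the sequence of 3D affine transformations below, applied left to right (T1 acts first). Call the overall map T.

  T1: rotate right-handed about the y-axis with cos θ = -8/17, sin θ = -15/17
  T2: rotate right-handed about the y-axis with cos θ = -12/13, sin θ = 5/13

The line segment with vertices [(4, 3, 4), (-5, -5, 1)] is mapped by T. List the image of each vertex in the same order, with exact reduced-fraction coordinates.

T1 rotate right-handed about the y-axis with cos θ = -8/17, sin θ = -15/17: (4, 3, 4) → (-92/17, 3, 28/17); (-5, -5, 1) → (25/17, -5, -83/17)
T2 rotate right-handed about the y-axis with cos θ = -12/13, sin θ = 5/13: (-92/17, 3, 28/17) → (1244/221, 3, 124/221); (25/17, -5, -83/17) → (-55/17, -5, 67/17)

image vertices: (1244/221, 3, 124/221), (-55/17, -5, 67/17)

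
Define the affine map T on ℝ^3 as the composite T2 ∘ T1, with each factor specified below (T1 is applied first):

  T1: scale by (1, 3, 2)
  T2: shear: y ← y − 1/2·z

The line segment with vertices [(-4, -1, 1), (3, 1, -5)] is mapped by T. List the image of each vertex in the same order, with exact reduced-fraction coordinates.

image vertices: (-4, -4, 2), (3, 8, -10)

T1 scale by (1, 3, 2): (-4, -1, 1) → (-4, -3, 2); (3, 1, -5) → (3, 3, -10)
T2 shear: y ← y − 1/2·z: (-4, -3, 2) → (-4, -4, 2); (3, 3, -10) → (3, 8, -10)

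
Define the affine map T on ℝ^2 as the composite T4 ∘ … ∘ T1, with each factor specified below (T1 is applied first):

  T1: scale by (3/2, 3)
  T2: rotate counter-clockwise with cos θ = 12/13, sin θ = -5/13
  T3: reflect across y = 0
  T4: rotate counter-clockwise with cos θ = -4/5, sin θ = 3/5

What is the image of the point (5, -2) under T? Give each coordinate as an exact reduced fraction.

T1 scale by (3/2, 3): (5, -2) → (15/2, -6)
T2 rotate counter-clockwise with cos θ = 12/13, sin θ = -5/13: (15/2, -6) → (60/13, -219/26)
T3 reflect across y = 0: (60/13, -219/26) → (60/13, 219/26)
T4 rotate counter-clockwise with cos θ = -4/5, sin θ = 3/5: (60/13, 219/26) → (-1137/130, -258/65)

T(p) = (-1137/130, -258/65)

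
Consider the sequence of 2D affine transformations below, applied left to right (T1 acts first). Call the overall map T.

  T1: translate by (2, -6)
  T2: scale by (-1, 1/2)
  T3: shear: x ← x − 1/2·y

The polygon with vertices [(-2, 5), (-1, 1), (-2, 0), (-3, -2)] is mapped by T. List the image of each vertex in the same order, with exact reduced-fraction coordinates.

image vertices: (1/4, -1/2), (1/4, -5/2), (3/2, -3), (3, -4)

T1 translate by (2, -6): (-2, 5) → (0, -1); (-1, 1) → (1, -5); (-2, 0) → (0, -6); (-3, -2) → (-1, -8)
T2 scale by (-1, 1/2): (0, -1) → (0, -1/2); (1, -5) → (-1, -5/2); (0, -6) → (0, -3); (-1, -8) → (1, -4)
T3 shear: x ← x − 1/2·y: (0, -1/2) → (1/4, -1/2); (-1, -5/2) → (1/4, -5/2); (0, -3) → (3/2, -3); (1, -4) → (3, -4)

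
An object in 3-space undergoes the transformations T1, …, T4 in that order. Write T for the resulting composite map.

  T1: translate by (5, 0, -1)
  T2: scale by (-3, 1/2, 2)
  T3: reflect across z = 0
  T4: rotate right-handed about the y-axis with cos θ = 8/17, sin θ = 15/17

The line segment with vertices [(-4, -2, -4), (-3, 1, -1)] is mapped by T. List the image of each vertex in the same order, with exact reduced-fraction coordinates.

T1 translate by (5, 0, -1): (-4, -2, -4) → (1, -2, -5); (-3, 1, -1) → (2, 1, -2)
T2 scale by (-3, 1/2, 2): (1, -2, -5) → (-3, -1, -10); (2, 1, -2) → (-6, 1/2, -4)
T3 reflect across z = 0: (-3, -1, -10) → (-3, -1, 10); (-6, 1/2, -4) → (-6, 1/2, 4)
T4 rotate right-handed about the y-axis with cos θ = 8/17, sin θ = 15/17: (-3, -1, 10) → (126/17, -1, 125/17); (-6, 1/2, 4) → (12/17, 1/2, 122/17)

image vertices: (126/17, -1, 125/17), (12/17, 1/2, 122/17)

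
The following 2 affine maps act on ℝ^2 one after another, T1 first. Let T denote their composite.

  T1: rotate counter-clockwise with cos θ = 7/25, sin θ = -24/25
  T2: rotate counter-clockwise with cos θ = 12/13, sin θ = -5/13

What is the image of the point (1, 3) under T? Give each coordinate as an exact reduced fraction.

T1 rotate counter-clockwise with cos θ = 7/25, sin θ = -24/25: (1, 3) → (79/25, -3/25)
T2 rotate counter-clockwise with cos θ = 12/13, sin θ = -5/13: (79/25, -3/25) → (933/325, -431/325)

T(p) = (933/325, -431/325)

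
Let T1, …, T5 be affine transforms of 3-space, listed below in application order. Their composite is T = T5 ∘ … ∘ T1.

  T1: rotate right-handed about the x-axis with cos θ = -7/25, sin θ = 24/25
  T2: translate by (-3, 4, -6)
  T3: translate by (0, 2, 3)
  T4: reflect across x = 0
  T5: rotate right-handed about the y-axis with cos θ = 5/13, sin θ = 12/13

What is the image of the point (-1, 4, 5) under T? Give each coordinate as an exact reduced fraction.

T1 rotate right-handed about the x-axis with cos θ = -7/25, sin θ = 24/25: (-1, 4, 5) → (-1, -148/25, 61/25)
T2 translate by (-3, 4, -6): (-1, -148/25, 61/25) → (-4, -48/25, -89/25)
T3 translate by (0, 2, 3): (-4, -48/25, -89/25) → (-4, 2/25, -14/25)
T4 reflect across x = 0: (-4, 2/25, -14/25) → (4, 2/25, -14/25)
T5 rotate right-handed about the y-axis with cos θ = 5/13, sin θ = 12/13: (4, 2/25, -14/25) → (332/325, 2/25, -254/65)

T(p) = (332/325, 2/25, -254/65)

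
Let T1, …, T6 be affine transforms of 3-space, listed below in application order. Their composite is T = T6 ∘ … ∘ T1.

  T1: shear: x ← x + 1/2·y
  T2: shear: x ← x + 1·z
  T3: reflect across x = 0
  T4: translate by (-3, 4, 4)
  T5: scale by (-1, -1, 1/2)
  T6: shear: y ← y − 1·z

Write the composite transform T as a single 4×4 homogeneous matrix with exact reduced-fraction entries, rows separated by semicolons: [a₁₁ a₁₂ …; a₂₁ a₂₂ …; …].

T1 = [1 1/2 0 0; 0 1 0 0; 0 0 1 0; 0 0 0 1]
T2·T1 = [1 1/2 1 0; 0 1 0 0; 0 0 1 0; 0 0 0 1]
T3·…·T1 = [-1 -1/2 -1 0; 0 1 0 0; 0 0 1 0; 0 0 0 1]
T4·…·T1 = [-1 -1/2 -1 -3; 0 1 0 4; 0 0 1 4; 0 0 0 1]
T5·…·T1 = [1 1/2 1 3; 0 -1 0 -4; 0 0 1/2 2; 0 0 0 1]
T6·…·T1 = [1 1/2 1 3; 0 -1 -1/2 -6; 0 0 1/2 2; 0 0 0 1]

T = [1 1/2 1 3; 0 -1 -1/2 -6; 0 0 1/2 2; 0 0 0 1]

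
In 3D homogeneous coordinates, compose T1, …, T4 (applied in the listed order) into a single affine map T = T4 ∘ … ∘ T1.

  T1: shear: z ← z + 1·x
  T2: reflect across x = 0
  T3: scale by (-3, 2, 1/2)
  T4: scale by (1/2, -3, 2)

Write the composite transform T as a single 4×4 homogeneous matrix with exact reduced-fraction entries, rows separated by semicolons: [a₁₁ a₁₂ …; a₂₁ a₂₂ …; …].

T1 = [1 0 0 0; 0 1 0 0; 1 0 1 0; 0 0 0 1]
T2·T1 = [-1 0 0 0; 0 1 0 0; 1 0 1 0; 0 0 0 1]
T3·…·T1 = [3 0 0 0; 0 2 0 0; 1/2 0 1/2 0; 0 0 0 1]
T4·…·T1 = [3/2 0 0 0; 0 -6 0 0; 1 0 1 0; 0 0 0 1]

T = [3/2 0 0 0; 0 -6 0 0; 1 0 1 0; 0 0 0 1]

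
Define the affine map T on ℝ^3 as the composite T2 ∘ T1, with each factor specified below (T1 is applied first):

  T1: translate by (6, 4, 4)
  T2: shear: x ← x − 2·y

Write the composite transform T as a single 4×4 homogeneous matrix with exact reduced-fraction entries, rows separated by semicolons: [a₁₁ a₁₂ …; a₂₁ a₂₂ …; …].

T1 = [1 0 0 6; 0 1 0 4; 0 0 1 4; 0 0 0 1]
T2·T1 = [1 -2 0 -2; 0 1 0 4; 0 0 1 4; 0 0 0 1]

T = [1 -2 0 -2; 0 1 0 4; 0 0 1 4; 0 0 0 1]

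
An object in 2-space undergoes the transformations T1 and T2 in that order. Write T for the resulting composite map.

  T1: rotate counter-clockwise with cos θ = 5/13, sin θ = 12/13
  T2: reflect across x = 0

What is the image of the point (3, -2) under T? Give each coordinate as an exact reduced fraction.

T(p) = (-3, 2)

T1 rotate counter-clockwise with cos θ = 5/13, sin θ = 12/13: (3, -2) → (3, 2)
T2 reflect across x = 0: (3, 2) → (-3, 2)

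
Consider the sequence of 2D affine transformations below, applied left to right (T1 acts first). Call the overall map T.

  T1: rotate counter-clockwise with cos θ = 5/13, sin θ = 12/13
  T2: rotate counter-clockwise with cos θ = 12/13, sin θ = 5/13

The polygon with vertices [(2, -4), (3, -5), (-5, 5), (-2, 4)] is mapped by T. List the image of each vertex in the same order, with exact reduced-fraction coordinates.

image vertices: (4, 2), (5, 3), (-5, -5), (-4, -2)

T1 rotate counter-clockwise with cos θ = 5/13, sin θ = 12/13: (2, -4) → (58/13, 4/13); (3, -5) → (75/13, 11/13); (-5, 5) → (-85/13, -35/13); (-2, 4) → (-58/13, -4/13)
T2 rotate counter-clockwise with cos θ = 12/13, sin θ = 5/13: (58/13, 4/13) → (4, 2); (75/13, 11/13) → (5, 3); (-85/13, -35/13) → (-5, -5); (-58/13, -4/13) → (-4, -2)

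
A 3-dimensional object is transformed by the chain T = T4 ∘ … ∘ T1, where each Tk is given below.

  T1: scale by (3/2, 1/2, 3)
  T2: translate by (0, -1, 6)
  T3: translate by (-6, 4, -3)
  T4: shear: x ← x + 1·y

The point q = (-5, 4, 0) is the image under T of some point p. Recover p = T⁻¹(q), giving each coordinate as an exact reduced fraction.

T1 = [3/2 0 0 0; 0 1/2 0 0; 0 0 3 0; 0 0 0 1]
T2·T1 = [3/2 0 0 0; 0 1/2 0 -1; 0 0 3 6; 0 0 0 1]
T3·…·T1 = [3/2 0 0 -6; 0 1/2 0 3; 0 0 3 3; 0 0 0 1]
T4·…·T1 = [3/2 1/2 0 -3; 0 1/2 0 3; 0 0 3 3; 0 0 0 1]
det M = 9/4; M⁻¹ = [2/3 -2/3 0 4; 0 2 0 -6; 0 0 1/3 -1; 0 0 0 1]
M⁻¹ · (-5, 4, 0)ᵀ = (-2, 2, -1)ᵀ

p = (-2, 2, -1)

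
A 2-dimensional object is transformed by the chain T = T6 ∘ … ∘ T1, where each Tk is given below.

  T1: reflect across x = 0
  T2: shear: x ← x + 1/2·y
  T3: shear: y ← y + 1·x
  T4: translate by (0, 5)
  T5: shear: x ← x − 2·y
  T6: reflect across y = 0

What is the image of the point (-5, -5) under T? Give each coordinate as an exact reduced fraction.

T(p) = (-5/2, -5/2)

T1 reflect across x = 0: (-5, -5) → (5, -5)
T2 shear: x ← x + 1/2·y: (5, -5) → (5/2, -5)
T3 shear: y ← y + 1·x: (5/2, -5) → (5/2, -5/2)
T4 translate by (0, 5): (5/2, -5/2) → (5/2, 5/2)
T5 shear: x ← x − 2·y: (5/2, 5/2) → (-5/2, 5/2)
T6 reflect across y = 0: (-5/2, 5/2) → (-5/2, -5/2)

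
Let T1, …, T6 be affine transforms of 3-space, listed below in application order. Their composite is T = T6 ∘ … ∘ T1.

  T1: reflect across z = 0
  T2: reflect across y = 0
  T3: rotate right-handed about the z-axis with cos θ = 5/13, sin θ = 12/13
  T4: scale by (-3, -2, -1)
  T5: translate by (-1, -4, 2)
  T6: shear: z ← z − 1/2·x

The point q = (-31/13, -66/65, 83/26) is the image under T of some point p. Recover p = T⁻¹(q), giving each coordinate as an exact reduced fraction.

T1 = [1 0 0 0; 0 1 0 0; 0 0 -1 0; 0 0 0 1]
T2·T1 = [1 0 0 0; 0 -1 0 0; 0 0 -1 0; 0 0 0 1]
T3·…·T1 = [5/13 12/13 0 0; 12/13 -5/13 0 0; 0 0 -1 0; 0 0 0 1]
T4·…·T1 = [-15/13 -36/13 0 0; -24/13 10/13 0 0; 0 0 1 0; 0 0 0 1]
T5·…·T1 = [-15/13 -36/13 0 -1; -24/13 10/13 0 -4; 0 0 1 2; 0 0 0 1]
T6·…·T1 = [-15/13 -36/13 0 -1; -24/13 10/13 0 -4; 15/26 18/13 1 5/2; 0 0 0 1]
det M = -6; M⁻¹ = [-5/39 -6/13 0 -77/39; -4/13 5/26 0 6/13; 1/2 0 1 -2; 0 0 0 1]
M⁻¹ · (-31/13, -66/65, 83/26)ᵀ = (-6/5, 1, 0)ᵀ

p = (-6/5, 1, 0)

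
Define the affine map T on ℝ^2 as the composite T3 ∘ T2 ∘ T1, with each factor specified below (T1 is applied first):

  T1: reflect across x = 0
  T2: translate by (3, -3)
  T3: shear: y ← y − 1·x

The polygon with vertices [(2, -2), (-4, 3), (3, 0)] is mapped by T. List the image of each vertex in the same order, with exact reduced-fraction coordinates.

image vertices: (1, -6), (7, -7), (0, -3)

T1 reflect across x = 0: (2, -2) → (-2, -2); (-4, 3) → (4, 3); (3, 0) → (-3, 0)
T2 translate by (3, -3): (-2, -2) → (1, -5); (4, 3) → (7, 0); (-3, 0) → (0, -3)
T3 shear: y ← y − 1·x: (1, -5) → (1, -6); (7, 0) → (7, -7); (0, -3) → (0, -3)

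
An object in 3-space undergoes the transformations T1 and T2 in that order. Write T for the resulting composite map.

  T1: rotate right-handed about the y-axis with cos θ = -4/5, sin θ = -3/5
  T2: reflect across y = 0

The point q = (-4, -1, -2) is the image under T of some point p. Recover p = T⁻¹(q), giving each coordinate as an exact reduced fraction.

p = (2, 1, 4)

T1 = [-4/5 0 -3/5 0; 0 1 0 0; 3/5 0 -4/5 0; 0 0 0 1]
T2·T1 = [-4/5 0 -3/5 0; 0 -1 0 0; 3/5 0 -4/5 0; 0 0 0 1]
det M = -1; M⁻¹ = [-4/5 0 3/5 0; 0 -1 0 0; -3/5 0 -4/5 0; 0 0 0 1]
M⁻¹ · (-4, -1, -2)ᵀ = (2, 1, 4)ᵀ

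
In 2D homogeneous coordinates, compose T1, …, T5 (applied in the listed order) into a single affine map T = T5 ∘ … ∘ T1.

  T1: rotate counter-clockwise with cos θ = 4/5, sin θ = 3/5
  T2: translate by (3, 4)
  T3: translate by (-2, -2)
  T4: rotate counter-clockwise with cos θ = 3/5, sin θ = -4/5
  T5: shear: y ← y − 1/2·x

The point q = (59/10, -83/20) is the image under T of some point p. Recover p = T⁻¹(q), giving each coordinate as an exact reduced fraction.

p = (4, -1/2)

T1 = [4/5 -3/5 0; 3/5 4/5 0; 0 0 1]
T2·T1 = [4/5 -3/5 3; 3/5 4/5 4; 0 0 1]
T3·…·T1 = [4/5 -3/5 1; 3/5 4/5 2; 0 0 1]
T4·…·T1 = [24/25 7/25 11/5; -7/25 24/25 2/5; 0 0 1]
T5·…·T1 = [24/25 7/25 11/5; -19/25 41/50 -7/10; 0 0 1]
det M = 1; M⁻¹ = [41/50 -7/25 -2; 19/25 24/25 -1; 0 0 1]
M⁻¹ · (59/10, -83/20)ᵀ = (4, -1/2)ᵀ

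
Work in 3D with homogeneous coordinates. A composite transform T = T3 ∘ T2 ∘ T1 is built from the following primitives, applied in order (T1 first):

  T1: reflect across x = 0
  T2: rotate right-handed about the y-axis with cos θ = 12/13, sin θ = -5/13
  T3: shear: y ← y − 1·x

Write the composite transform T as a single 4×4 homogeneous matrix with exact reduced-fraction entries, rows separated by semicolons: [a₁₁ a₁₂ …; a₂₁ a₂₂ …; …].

T1 = [-1 0 0 0; 0 1 0 0; 0 0 1 0; 0 0 0 1]
T2·T1 = [-12/13 0 -5/13 0; 0 1 0 0; -5/13 0 12/13 0; 0 0 0 1]
T3·…·T1 = [-12/13 0 -5/13 0; 12/13 1 5/13 0; -5/13 0 12/13 0; 0 0 0 1]

T = [-12/13 0 -5/13 0; 12/13 1 5/13 0; -5/13 0 12/13 0; 0 0 0 1]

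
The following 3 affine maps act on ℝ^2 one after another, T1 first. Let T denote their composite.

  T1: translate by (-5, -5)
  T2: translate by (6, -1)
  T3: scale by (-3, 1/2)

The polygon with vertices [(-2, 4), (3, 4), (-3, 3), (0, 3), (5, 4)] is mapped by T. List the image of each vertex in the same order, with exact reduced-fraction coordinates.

T1 translate by (-5, -5): (-2, 4) → (-7, -1); (3, 4) → (-2, -1); (-3, 3) → (-8, -2); (0, 3) → (-5, -2); (5, 4) → (0, -1)
T2 translate by (6, -1): (-7, -1) → (-1, -2); (-2, -1) → (4, -2); (-8, -2) → (-2, -3); (-5, -2) → (1, -3); (0, -1) → (6, -2)
T3 scale by (-3, 1/2): (-1, -2) → (3, -1); (4, -2) → (-12, -1); (-2, -3) → (6, -3/2); (1, -3) → (-3, -3/2); (6, -2) → (-18, -1)

image vertices: (3, -1), (-12, -1), (6, -3/2), (-3, -3/2), (-18, -1)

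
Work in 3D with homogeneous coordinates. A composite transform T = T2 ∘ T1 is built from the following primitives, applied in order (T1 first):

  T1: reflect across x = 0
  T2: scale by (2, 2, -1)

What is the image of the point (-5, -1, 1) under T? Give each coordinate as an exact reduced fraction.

T1 reflect across x = 0: (-5, -1, 1) → (5, -1, 1)
T2 scale by (2, 2, -1): (5, -1, 1) → (10, -2, -1)

T(p) = (10, -2, -1)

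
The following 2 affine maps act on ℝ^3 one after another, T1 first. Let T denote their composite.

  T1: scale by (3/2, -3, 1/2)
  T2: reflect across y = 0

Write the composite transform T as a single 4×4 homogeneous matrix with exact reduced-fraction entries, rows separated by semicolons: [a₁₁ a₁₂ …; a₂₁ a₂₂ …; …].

T = [3/2 0 0 0; 0 3 0 0; 0 0 1/2 0; 0 0 0 1]

T1 = [3/2 0 0 0; 0 -3 0 0; 0 0 1/2 0; 0 0 0 1]
T2·T1 = [3/2 0 0 0; 0 3 0 0; 0 0 1/2 0; 0 0 0 1]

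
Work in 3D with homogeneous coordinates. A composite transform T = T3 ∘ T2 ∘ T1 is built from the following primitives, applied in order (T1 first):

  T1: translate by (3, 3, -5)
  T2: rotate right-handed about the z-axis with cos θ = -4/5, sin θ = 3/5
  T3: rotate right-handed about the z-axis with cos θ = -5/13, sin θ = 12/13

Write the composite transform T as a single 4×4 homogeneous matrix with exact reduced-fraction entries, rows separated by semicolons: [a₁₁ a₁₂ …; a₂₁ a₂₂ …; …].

T = [-16/65 63/65 0 141/65; -63/65 -16/65 0 -237/65; 0 0 1 -5; 0 0 0 1]

T1 = [1 0 0 3; 0 1 0 3; 0 0 1 -5; 0 0 0 1]
T2·T1 = [-4/5 -3/5 0 -21/5; 3/5 -4/5 0 -3/5; 0 0 1 -5; 0 0 0 1]
T3·…·T1 = [-16/65 63/65 0 141/65; -63/65 -16/65 0 -237/65; 0 0 1 -5; 0 0 0 1]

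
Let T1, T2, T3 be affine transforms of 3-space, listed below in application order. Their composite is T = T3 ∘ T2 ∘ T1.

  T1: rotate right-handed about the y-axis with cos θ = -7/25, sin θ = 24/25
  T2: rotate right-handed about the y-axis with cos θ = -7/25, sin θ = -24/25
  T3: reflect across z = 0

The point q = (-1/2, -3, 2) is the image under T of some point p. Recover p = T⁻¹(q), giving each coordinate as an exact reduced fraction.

T1 = [-7/25 0 24/25 0; 0 1 0 0; -24/25 0 -7/25 0; 0 0 0 1]
T2·T1 = [1 0 0 0; 0 1 0 0; 0 0 1 0; 0 0 0 1]
T3·…·T1 = [1 0 0 0; 0 1 0 0; 0 0 -1 0; 0 0 0 1]
det M = -1; M⁻¹ = [1 0 0 0; 0 1 0 0; 0 0 -1 0; 0 0 0 1]
M⁻¹ · (-1/2, -3, 2)ᵀ = (-1/2, -3, -2)ᵀ

p = (-1/2, -3, -2)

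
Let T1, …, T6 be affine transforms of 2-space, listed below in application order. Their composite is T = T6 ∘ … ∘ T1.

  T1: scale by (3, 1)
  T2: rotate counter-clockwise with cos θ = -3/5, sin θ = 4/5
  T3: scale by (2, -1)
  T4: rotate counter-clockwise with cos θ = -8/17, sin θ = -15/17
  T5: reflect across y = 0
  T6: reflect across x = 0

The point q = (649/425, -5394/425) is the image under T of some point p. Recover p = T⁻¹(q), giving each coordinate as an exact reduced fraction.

p = (3, -1/5)

T1 = [3 0 0; 0 1 0; 0 0 1]
T2·T1 = [-9/5 -4/5 0; 12/5 -3/5 0; 0 0 1]
T3·…·T1 = [-18/5 -8/5 0; -12/5 3/5 0; 0 0 1]
T4·…·T1 = [-36/85 109/85 0; 366/85 96/85 0; 0 0 1]
T5·…·T1 = [-36/85 109/85 0; -366/85 -96/85 0; 0 0 1]
T6·…·T1 = [36/85 -109/85 0; -366/85 -96/85 0; 0 0 1]
det M = -6; M⁻¹ = [16/85 -109/510 0; -61/85 -6/85 0; 0 0 1]
M⁻¹ · (649/425, -5394/425)ᵀ = (3, -1/5)ᵀ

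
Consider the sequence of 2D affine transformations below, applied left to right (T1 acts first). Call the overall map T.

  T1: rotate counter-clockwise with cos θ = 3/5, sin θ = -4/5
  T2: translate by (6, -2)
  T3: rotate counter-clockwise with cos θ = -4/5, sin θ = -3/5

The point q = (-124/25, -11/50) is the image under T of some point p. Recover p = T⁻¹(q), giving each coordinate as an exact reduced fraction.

p = (-1/2, -2)

T1 = [3/5 4/5 0; -4/5 3/5 0; 0 0 1]
T2·T1 = [3/5 4/5 6; -4/5 3/5 -2; 0 0 1]
T3·…·T1 = [-24/25 -7/25 -6; 7/25 -24/25 -2; 0 0 1]
det M = 1; M⁻¹ = [-24/25 7/25 -26/5; -7/25 -24/25 -18/5; 0 0 1]
M⁻¹ · (-124/25, -11/50)ᵀ = (-1/2, -2)ᵀ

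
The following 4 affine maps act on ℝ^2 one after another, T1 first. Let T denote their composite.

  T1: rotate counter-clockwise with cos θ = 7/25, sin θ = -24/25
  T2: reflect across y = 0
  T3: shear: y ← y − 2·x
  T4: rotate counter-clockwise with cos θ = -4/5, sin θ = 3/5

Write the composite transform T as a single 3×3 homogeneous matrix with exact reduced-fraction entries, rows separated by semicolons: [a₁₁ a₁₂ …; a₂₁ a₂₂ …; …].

T = [-58/125 69/125 0; -19/125 292/125 0; 0 0 1]

T1 = [7/25 24/25 0; -24/25 7/25 0; 0 0 1]
T2·T1 = [7/25 24/25 0; 24/25 -7/25 0; 0 0 1]
T3·…·T1 = [7/25 24/25 0; 2/5 -11/5 0; 0 0 1]
T4·…·T1 = [-58/125 69/125 0; -19/125 292/125 0; 0 0 1]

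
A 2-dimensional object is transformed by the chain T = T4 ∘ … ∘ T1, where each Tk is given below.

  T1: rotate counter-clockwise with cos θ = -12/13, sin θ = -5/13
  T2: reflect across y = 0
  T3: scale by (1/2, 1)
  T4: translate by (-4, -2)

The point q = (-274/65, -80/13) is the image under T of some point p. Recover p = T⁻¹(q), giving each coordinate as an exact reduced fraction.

p = (-6/5, -4)

T1 = [-12/13 5/13 0; -5/13 -12/13 0; 0 0 1]
T2·T1 = [-12/13 5/13 0; 5/13 12/13 0; 0 0 1]
T3·…·T1 = [-6/13 5/26 0; 5/13 12/13 0; 0 0 1]
T4·…·T1 = [-6/13 5/26 -4; 5/13 12/13 -2; 0 0 1]
det M = -1/2; M⁻¹ = [-24/13 5/13 -86/13; 10/13 12/13 64/13; 0 0 1]
M⁻¹ · (-274/65, -80/13)ᵀ = (-6/5, -4)ᵀ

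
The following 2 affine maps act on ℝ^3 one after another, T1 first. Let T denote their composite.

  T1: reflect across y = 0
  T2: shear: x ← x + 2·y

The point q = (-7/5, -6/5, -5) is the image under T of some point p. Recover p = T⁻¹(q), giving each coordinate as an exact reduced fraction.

p = (1, 6/5, -5)

T1 = [1 0 0 0; 0 -1 0 0; 0 0 1 0; 0 0 0 1]
T2·T1 = [1 -2 0 0; 0 -1 0 0; 0 0 1 0; 0 0 0 1]
det M = -1; M⁻¹ = [1 -2 0 0; 0 -1 0 0; 0 0 1 0; 0 0 0 1]
M⁻¹ · (-7/5, -6/5, -5)ᵀ = (1, 6/5, -5)ᵀ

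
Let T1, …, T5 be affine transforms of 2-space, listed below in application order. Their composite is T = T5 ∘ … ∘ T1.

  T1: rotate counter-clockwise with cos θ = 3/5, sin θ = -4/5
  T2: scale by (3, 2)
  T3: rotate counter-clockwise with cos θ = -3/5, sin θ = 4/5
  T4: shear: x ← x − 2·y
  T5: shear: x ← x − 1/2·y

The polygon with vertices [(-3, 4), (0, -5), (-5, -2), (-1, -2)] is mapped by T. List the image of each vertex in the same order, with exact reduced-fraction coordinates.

T1 rotate counter-clockwise with cos θ = 3/5, sin θ = -4/5: (-3, 4) → (7/5, 24/5); (0, -5) → (-4, -3); (-5, -2) → (-23/5, 14/5); (-1, -2) → (-11/5, -2/5)
T2 scale by (3, 2): (7/5, 24/5) → (21/5, 48/5); (-4, -3) → (-12, -6); (-23/5, 14/5) → (-69/5, 28/5); (-11/5, -2/5) → (-33/5, -4/5)
T3 rotate counter-clockwise with cos θ = -3/5, sin θ = 4/5: (21/5, 48/5) → (-51/5, -12/5); (-12, -6) → (12, -6); (-69/5, 28/5) → (19/5, -72/5); (-33/5, -4/5) → (23/5, -24/5)
T4 shear: x ← x − 2·y: (-51/5, -12/5) → (-27/5, -12/5); (12, -6) → (24, -6); (19/5, -72/5) → (163/5, -72/5); (23/5, -24/5) → (71/5, -24/5)
T5 shear: x ← x − 1/2·y: (-27/5, -12/5) → (-21/5, -12/5); (24, -6) → (27, -6); (163/5, -72/5) → (199/5, -72/5); (71/5, -24/5) → (83/5, -24/5)

image vertices: (-21/5, -12/5), (27, -6), (199/5, -72/5), (83/5, -24/5)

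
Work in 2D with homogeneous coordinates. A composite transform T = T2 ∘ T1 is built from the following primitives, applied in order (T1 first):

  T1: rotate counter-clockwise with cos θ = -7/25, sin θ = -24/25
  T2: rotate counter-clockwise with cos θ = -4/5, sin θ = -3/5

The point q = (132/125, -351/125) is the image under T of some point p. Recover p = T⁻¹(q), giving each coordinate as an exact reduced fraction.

T1 = [-7/25 24/25 0; -24/25 -7/25 0; 0 0 1]
T2·T1 = [-44/125 -117/125 0; 117/125 -44/125 0; 0 0 1]
det M = 1; M⁻¹ = [-44/125 117/125 0; -117/125 -44/125 0; 0 0 1]
M⁻¹ · (132/125, -351/125)ᵀ = (-3, 0)ᵀ

p = (-3, 0)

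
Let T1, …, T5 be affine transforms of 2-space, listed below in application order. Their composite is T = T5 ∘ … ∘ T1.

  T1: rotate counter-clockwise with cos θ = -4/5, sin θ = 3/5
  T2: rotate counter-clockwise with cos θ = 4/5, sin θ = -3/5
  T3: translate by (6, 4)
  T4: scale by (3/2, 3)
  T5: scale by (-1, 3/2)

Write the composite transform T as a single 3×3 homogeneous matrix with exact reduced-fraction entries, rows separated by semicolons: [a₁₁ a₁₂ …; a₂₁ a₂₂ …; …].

T = [21/50 36/25 -9; 108/25 -63/50 18; 0 0 1]

T1 = [-4/5 -3/5 0; 3/5 -4/5 0; 0 0 1]
T2·T1 = [-7/25 -24/25 0; 24/25 -7/25 0; 0 0 1]
T3·…·T1 = [-7/25 -24/25 6; 24/25 -7/25 4; 0 0 1]
T4·…·T1 = [-21/50 -36/25 9; 72/25 -21/25 12; 0 0 1]
T5·…·T1 = [21/50 36/25 -9; 108/25 -63/50 18; 0 0 1]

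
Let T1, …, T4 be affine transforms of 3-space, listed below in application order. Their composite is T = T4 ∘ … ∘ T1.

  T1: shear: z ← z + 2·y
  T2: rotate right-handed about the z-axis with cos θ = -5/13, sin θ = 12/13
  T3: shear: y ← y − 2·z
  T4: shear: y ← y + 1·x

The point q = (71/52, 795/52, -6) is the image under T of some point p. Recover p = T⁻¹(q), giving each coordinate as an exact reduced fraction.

T1 = [1 0 0 0; 0 1 0 0; 0 2 1 0; 0 0 0 1]
T2·T1 = [-5/13 -12/13 0 0; 12/13 -5/13 0 0; 0 2 1 0; 0 0 0 1]
T3·…·T1 = [-5/13 -12/13 0 0; 12/13 -57/13 -2 0; 0 2 1 0; 0 0 0 1]
T4·…·T1 = [-5/13 -12/13 0 0; 7/13 -69/13 -2 0; 0 2 1 0; 0 0 0 1]
det M = 1; M⁻¹ = [-17/13 12/13 24/13 0; -7/13 -5/13 -10/13 0; 14/13 10/13 33/13 0; 0 0 0 1]
M⁻¹ · (71/52, 795/52, -6)ᵀ = (5/4, -2, -2)ᵀ

p = (5/4, -2, -2)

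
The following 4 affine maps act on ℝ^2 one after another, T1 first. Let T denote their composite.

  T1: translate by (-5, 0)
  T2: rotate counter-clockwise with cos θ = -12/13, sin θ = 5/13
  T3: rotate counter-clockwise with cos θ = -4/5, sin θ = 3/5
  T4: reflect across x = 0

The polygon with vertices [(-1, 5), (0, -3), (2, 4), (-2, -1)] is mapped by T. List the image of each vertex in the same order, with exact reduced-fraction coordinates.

image vertices: (-82/65, 501/65), (333/65, 181/65), (-25/13, 60/13), (287/65, 359/65)

T1 translate by (-5, 0): (-1, 5) → (-6, 5); (0, -3) → (-5, -3); (2, 4) → (-3, 4); (-2, -1) → (-7, -1)
T2 rotate counter-clockwise with cos θ = -12/13, sin θ = 5/13: (-6, 5) → (47/13, -90/13); (-5, -3) → (75/13, 11/13); (-3, 4) → (16/13, -63/13); (-7, -1) → (89/13, -23/13)
T3 rotate counter-clockwise with cos θ = -4/5, sin θ = 3/5: (47/13, -90/13) → (82/65, 501/65); (75/13, 11/13) → (-333/65, 181/65); (16/13, -63/13) → (25/13, 60/13); (89/13, -23/13) → (-287/65, 359/65)
T4 reflect across x = 0: (82/65, 501/65) → (-82/65, 501/65); (-333/65, 181/65) → (333/65, 181/65); (25/13, 60/13) → (-25/13, 60/13); (-287/65, 359/65) → (287/65, 359/65)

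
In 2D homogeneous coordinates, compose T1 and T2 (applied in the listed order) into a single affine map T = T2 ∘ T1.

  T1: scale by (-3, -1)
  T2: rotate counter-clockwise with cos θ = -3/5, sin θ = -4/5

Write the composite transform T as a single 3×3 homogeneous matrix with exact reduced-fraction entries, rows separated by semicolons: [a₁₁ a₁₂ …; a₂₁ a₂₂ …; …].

T = [9/5 -4/5 0; 12/5 3/5 0; 0 0 1]

T1 = [-3 0 0; 0 -1 0; 0 0 1]
T2·T1 = [9/5 -4/5 0; 12/5 3/5 0; 0 0 1]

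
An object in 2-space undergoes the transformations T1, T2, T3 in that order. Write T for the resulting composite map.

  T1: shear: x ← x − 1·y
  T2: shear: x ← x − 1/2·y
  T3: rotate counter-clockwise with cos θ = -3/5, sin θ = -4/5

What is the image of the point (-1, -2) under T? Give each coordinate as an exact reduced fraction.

T1 shear: x ← x − 1·y: (-1, -2) → (1, -2)
T2 shear: x ← x − 1/2·y: (1, -2) → (2, -2)
T3 rotate counter-clockwise with cos θ = -3/5, sin θ = -4/5: (2, -2) → (-14/5, -2/5)

T(p) = (-14/5, -2/5)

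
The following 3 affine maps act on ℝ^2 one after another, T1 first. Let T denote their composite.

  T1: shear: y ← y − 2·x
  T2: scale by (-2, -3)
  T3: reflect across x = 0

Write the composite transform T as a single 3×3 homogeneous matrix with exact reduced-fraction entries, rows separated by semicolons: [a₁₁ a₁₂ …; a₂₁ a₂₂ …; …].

T = [2 0 0; 6 -3 0; 0 0 1]

T1 = [1 0 0; -2 1 0; 0 0 1]
T2·T1 = [-2 0 0; 6 -3 0; 0 0 1]
T3·…·T1 = [2 0 0; 6 -3 0; 0 0 1]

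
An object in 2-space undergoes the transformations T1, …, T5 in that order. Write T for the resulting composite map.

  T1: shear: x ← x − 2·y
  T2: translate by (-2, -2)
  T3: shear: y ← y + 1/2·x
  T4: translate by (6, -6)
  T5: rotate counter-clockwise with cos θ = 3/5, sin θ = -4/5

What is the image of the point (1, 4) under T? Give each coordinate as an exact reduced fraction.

T1 shear: x ← x − 2·y: (1, 4) → (-7, 4)
T2 translate by (-2, -2): (-7, 4) → (-9, 2)
T3 shear: y ← y + 1/2·x: (-9, 2) → (-9, -5/2)
T4 translate by (6, -6): (-9, -5/2) → (-3, -17/2)
T5 rotate counter-clockwise with cos θ = 3/5, sin θ = -4/5: (-3, -17/2) → (-43/5, -27/10)

T(p) = (-43/5, -27/10)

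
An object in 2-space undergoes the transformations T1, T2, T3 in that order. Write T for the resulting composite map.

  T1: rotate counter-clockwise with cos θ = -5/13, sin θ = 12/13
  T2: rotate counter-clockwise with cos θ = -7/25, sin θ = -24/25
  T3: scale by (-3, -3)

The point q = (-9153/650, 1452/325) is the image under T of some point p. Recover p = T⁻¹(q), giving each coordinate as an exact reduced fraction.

T1 = [-5/13 -12/13 0; 12/13 -5/13 0; 0 0 1]
T2·T1 = [323/325 -36/325 0; 36/325 323/325 0; 0 0 1]
T3·…·T1 = [-969/325 108/325 0; -108/325 -969/325 0; 0 0 1]
det M = 9; M⁻¹ = [-323/975 -12/325 0; 12/325 -323/975 0; 0 0 1]
M⁻¹ · (-9153/650, 1452/325)ᵀ = (9/2, -2)ᵀ

p = (9/2, -2)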